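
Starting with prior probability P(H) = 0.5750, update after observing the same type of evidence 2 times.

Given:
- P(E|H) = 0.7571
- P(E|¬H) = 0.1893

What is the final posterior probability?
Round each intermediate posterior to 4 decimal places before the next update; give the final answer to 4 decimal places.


Sequential Bayesian updating:

Initial prior: P(H) = 0.5750

Update 1:
  P(E) = 0.7571 × 0.5750 + 0.1893 × 0.4250 = 0.43533250 + 0.08045250 = 0.51578500
  P(H|E) = 0.43533250 / 0.51578500 = 0.8440

Update 2:
  P(E) = 0.7571 × 0.8440 + 0.1893 × 0.1560 = 0.63899240 + 0.02953080 = 0.66852320
  P(H|E) = 0.63899240 / 0.66852320 = 0.9558

Final posterior: 0.9558


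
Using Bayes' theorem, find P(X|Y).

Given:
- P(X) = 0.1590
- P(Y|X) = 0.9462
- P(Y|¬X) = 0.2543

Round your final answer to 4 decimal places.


Bayes' theorem: P(X|Y) = P(Y|X) × P(X) / P(Y)

Step 1: Calculate P(Y) using law of total probability
P(Y) = P(Y|X)P(X) + P(Y|¬X)P(¬X)
     = 0.9462 × 0.1590 + 0.2543 × 0.8410
     = 0.15044580 + 0.21386630
     = 0.36431210

Step 2: Apply Bayes' theorem
P(X|Y) = P(Y|X) × P(X) / P(Y)
       = 0.15044580 / 0.36431210
       = 0.4130


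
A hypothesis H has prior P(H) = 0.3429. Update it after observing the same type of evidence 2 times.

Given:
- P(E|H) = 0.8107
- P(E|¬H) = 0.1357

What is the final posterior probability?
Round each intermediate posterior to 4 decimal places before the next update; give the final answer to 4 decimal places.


Sequential Bayesian updating:

Initial prior: P(H) = 0.3429

Update 1:
  P(E) = 0.8107 × 0.3429 + 0.1357 × 0.6571 = 0.27798903 + 0.08916847 = 0.36715750
  P(H|E) = 0.27798903 / 0.36715750 = 0.7571

Update 2:
  P(E) = 0.8107 × 0.7571 + 0.1357 × 0.2429 = 0.61378097 + 0.03296153 = 0.64674250
  P(H|E) = 0.61378097 / 0.64674250 = 0.9490

Final posterior: 0.9490


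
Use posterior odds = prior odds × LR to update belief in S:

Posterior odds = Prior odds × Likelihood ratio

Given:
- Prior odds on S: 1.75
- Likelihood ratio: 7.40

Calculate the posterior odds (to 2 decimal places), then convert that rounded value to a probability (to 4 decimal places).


Step 1: Calculate posterior odds
Posterior odds = Prior odds × LR
               = 1.75 × 7.40
               = 12.95

Step 2: Convert to probability
P(S|E) = Posterior odds / (1 + Posterior odds)
       = 12.95 / (1 + 12.95)
       = 12.95 / 13.95
       = 0.9283

The evidence increased P(S) from 0.6364 to 0.9283.


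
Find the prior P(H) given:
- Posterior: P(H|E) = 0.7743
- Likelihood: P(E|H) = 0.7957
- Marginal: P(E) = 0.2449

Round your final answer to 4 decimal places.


From Bayes' theorem: P(H|E) = P(E|H) × P(H) / P(E)

Rearranging for P(H):
P(H) = P(H|E) × P(E) / P(E|H)
     = 0.7743 × 0.2449 / 0.7957
     = 0.18962607 / 0.7957
     = 0.2383


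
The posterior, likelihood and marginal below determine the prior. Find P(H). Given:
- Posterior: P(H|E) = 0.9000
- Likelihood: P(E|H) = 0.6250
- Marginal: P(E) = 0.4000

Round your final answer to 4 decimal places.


From Bayes' theorem: P(H|E) = P(E|H) × P(H) / P(E)

Rearranging for P(H):
P(H) = P(H|E) × P(E) / P(E|H)
     = 0.9000 × 0.4000 / 0.6250
     = 0.36000000 / 0.6250
     = 0.5760


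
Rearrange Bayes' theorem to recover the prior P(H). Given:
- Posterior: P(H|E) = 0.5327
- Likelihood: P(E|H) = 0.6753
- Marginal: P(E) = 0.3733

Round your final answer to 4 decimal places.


From Bayes' theorem: P(H|E) = P(E|H) × P(H) / P(E)

Rearranging for P(H):
P(H) = P(H|E) × P(E) / P(E|H)
     = 0.5327 × 0.3733 / 0.6753
     = 0.19885691 / 0.6753
     = 0.2945


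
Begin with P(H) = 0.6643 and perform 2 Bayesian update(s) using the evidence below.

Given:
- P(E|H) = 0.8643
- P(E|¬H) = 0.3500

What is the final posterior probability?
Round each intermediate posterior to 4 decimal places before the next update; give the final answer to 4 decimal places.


Sequential Bayesian updating:

Initial prior: P(H) = 0.6643

Update 1:
  P(E) = 0.8643 × 0.6643 + 0.3500 × 0.3357 = 0.57415449 + 0.11749500 = 0.69164949
  P(H|E) = 0.57415449 / 0.69164949 = 0.8301

Update 2:
  P(E) = 0.8643 × 0.8301 + 0.3500 × 0.1699 = 0.71745543 + 0.05946500 = 0.77692043
  P(H|E) = 0.71745543 / 0.77692043 = 0.9235

Final posterior: 0.9235


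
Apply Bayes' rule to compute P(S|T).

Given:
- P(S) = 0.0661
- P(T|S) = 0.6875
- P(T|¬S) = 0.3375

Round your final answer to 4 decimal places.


Bayes' theorem: P(S|T) = P(T|S) × P(S) / P(T)

Step 1: Calculate P(T) using law of total probability
P(T) = P(T|S)P(S) + P(T|¬S)P(¬S)
     = 0.6875 × 0.0661 + 0.3375 × 0.9339
     = 0.04544375 + 0.31519125
     = 0.36063500

Step 2: Apply Bayes' theorem
P(S|T) = P(T|S) × P(S) / P(T)
       = 0.04544375 / 0.36063500
       = 0.1260


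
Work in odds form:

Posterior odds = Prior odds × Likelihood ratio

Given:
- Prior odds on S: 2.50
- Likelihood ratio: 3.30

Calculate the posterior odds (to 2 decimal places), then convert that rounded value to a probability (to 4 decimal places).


Step 1: Calculate posterior odds
Posterior odds = Prior odds × LR
               = 2.50 × 3.30
               = 8.25

Step 2: Convert to probability
P(S|E) = Posterior odds / (1 + Posterior odds)
       = 8.25 / (1 + 8.25)
       = 8.25 / 9.25
       = 0.8919

The evidence increased P(S) from 0.7143 to 0.8919.


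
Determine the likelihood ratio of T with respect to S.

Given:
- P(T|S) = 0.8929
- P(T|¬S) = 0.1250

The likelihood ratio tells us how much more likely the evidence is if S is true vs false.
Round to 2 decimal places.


Likelihood Ratio (LR) = P(T|S) / P(T|¬S)

LR = 0.8929 / 0.1250
   = 7.14

The evidence is 7.14 times more likely if S is true than if S is false.
Since LR > 1, the evidence supports S over ¬S.


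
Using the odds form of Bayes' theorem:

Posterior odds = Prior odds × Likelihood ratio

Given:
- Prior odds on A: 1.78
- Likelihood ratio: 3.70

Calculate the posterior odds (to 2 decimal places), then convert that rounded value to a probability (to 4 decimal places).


Step 1: Calculate posterior odds
Posterior odds = Prior odds × LR
               = 1.78 × 3.70
               = 6.59

Step 2: Convert to probability
P(A|E) = Posterior odds / (1 + Posterior odds)
       = 6.59 / (1 + 6.59)
       = 6.59 / 7.59
       = 0.8682

The evidence increased P(A) from 0.6403 to 0.8682.


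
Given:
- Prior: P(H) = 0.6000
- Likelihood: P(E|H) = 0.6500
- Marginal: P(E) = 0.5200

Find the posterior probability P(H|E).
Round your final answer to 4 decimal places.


Using Bayes' theorem:

P(H|E) = P(E|H) × P(H) / P(E)
       = 0.6500 × 0.6000 / 0.5200
       = 0.39000000 / 0.5200
       = 0.7500

The evidence strengthens our belief in H.
Prior: 0.6000 → Posterior: 0.7500


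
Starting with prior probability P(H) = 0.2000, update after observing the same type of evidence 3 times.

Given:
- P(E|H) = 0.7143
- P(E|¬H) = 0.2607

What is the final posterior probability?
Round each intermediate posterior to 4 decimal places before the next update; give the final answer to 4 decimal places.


Sequential Bayesian updating:

Initial prior: P(H) = 0.2000

Update 1:
  P(E) = 0.7143 × 0.2000 + 0.2607 × 0.8000 = 0.14286000 + 0.20856000 = 0.35142000
  P(H|E) = 0.14286000 / 0.35142000 = 0.4065

Update 2:
  P(E) = 0.7143 × 0.4065 + 0.2607 × 0.5935 = 0.29036295 + 0.15472545 = 0.44508840
  P(H|E) = 0.29036295 / 0.44508840 = 0.6524

Update 3:
  P(E) = 0.7143 × 0.6524 + 0.2607 × 0.3476 = 0.46600932 + 0.09061932 = 0.55662864
  P(H|E) = 0.46600932 / 0.55662864 = 0.8372

Final posterior: 0.8372


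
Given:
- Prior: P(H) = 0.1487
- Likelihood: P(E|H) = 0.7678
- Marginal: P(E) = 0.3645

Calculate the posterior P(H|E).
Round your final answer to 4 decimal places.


Using Bayes' theorem:

P(H|E) = P(E|H) × P(H) / P(E)
       = 0.7678 × 0.1487 / 0.3645
       = 0.11417186 / 0.3645
       = 0.3132

The evidence strengthens our belief in H.
Prior: 0.1487 → Posterior: 0.3132


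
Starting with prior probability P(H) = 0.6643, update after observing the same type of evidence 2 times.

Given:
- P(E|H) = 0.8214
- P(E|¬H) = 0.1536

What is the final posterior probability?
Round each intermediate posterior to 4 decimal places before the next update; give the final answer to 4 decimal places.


Sequential Bayesian updating:

Initial prior: P(H) = 0.6643

Update 1:
  P(E) = 0.8214 × 0.6643 + 0.1536 × 0.3357 = 0.54565602 + 0.05156352 = 0.59721954
  P(H|E) = 0.54565602 / 0.59721954 = 0.9137

Update 2:
  P(E) = 0.8214 × 0.9137 + 0.1536 × 0.0863 = 0.75051318 + 0.01325568 = 0.76376886
  P(H|E) = 0.75051318 / 0.76376886 = 0.9826

Final posterior: 0.9826


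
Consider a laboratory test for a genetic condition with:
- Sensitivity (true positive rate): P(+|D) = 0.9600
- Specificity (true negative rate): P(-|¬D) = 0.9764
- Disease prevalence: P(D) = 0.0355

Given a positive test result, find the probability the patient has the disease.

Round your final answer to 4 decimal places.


Let D = has disease, + = positive test

Given:
- P(D) = 0.0355 (prevalence)
- P(+|D) = 0.9600 (sensitivity)
- P(-|¬D) = 0.9764 (specificity)
- P(+|¬D) = 0.0236 (false positive rate = 1 - specificity)

Step 1: Find P(+)
P(+) = P(+|D)P(D) + P(+|¬D)P(¬D)
     = 0.9600 × 0.0355 + 0.0236 × 0.9645
     = 0.03408000 + 0.02276220
     = 0.05684220

Step 2: Apply Bayes' theorem for P(D|+)
P(D|+) = P(+|D)P(D) / P(+)
       = 0.03408000 / 0.05684220
       = 0.5996


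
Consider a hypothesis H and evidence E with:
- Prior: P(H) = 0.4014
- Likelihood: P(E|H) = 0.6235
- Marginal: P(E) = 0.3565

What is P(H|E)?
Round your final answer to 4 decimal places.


Using Bayes' theorem:

P(H|E) = P(E|H) × P(H) / P(E)
       = 0.6235 × 0.4014 / 0.3565
       = 0.25027290 / 0.3565
       = 0.7020

The evidence strengthens our belief in H.
Prior: 0.4014 → Posterior: 0.7020


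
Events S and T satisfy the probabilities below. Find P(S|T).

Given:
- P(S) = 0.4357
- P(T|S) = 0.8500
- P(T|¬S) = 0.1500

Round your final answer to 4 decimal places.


Bayes' theorem: P(S|T) = P(T|S) × P(S) / P(T)

Step 1: Calculate P(T) using law of total probability
P(T) = P(T|S)P(S) + P(T|¬S)P(¬S)
     = 0.8500 × 0.4357 + 0.1500 × 0.5643
     = 0.37034500 + 0.08464500
     = 0.45499000

Step 2: Apply Bayes' theorem
P(S|T) = P(T|S) × P(S) / P(T)
       = 0.37034500 / 0.45499000
       = 0.8140


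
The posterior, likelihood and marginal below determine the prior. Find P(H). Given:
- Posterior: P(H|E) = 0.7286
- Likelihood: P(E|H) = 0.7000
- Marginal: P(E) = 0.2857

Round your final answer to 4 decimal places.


From Bayes' theorem: P(H|E) = P(E|H) × P(H) / P(E)

Rearranging for P(H):
P(H) = P(H|E) × P(E) / P(E|H)
     = 0.7286 × 0.2857 / 0.7000
     = 0.20816102 / 0.7000
     = 0.2974


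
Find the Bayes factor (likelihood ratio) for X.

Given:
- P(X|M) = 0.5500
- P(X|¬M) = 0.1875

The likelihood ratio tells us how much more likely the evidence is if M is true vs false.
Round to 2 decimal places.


Likelihood Ratio (LR) = P(X|M) / P(X|¬M)

LR = 0.5500 / 0.1875
   = 2.93

The evidence is 2.93 times more likely if M is true than if M is false.
Since LR > 1, the evidence supports M over ¬M.


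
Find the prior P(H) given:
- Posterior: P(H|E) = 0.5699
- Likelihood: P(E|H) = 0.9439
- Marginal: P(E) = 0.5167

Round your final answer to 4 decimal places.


From Bayes' theorem: P(H|E) = P(E|H) × P(H) / P(E)

Rearranging for P(H):
P(H) = P(H|E) × P(E) / P(E|H)
     = 0.5699 × 0.5167 / 0.9439
     = 0.29446733 / 0.9439
     = 0.3120


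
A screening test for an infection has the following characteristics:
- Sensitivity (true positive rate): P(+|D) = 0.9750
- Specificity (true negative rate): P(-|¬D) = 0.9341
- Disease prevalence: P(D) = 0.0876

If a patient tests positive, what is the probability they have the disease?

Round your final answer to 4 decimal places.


Let D = has disease, + = positive test

Given:
- P(D) = 0.0876 (prevalence)
- P(+|D) = 0.9750 (sensitivity)
- P(-|¬D) = 0.9341 (specificity)
- P(+|¬D) = 0.0659 (false positive rate = 1 - specificity)

Step 1: Find P(+)
P(+) = P(+|D)P(D) + P(+|¬D)P(¬D)
     = 0.9750 × 0.0876 + 0.0659 × 0.9124
     = 0.08541000 + 0.06012716
     = 0.14553716

Step 2: Apply Bayes' theorem for P(D|+)
P(D|+) = P(+|D)P(D) / P(+)
       = 0.08541000 / 0.14553716
       = 0.5869


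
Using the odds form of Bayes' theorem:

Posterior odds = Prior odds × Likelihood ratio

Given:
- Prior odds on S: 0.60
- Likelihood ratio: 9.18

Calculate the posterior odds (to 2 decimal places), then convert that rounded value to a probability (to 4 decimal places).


Step 1: Calculate posterior odds
Posterior odds = Prior odds × LR
               = 0.60 × 9.18
               = 5.51

Step 2: Convert to probability
P(S|E) = Posterior odds / (1 + Posterior odds)
       = 5.51 / (1 + 5.51)
       = 5.51 / 6.51
       = 0.8464

The evidence increased P(S) from 0.3750 to 0.8464.


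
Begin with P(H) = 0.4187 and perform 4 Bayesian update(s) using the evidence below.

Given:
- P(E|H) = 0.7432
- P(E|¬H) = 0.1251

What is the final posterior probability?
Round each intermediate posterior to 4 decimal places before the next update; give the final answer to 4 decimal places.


Sequential Bayesian updating:

Initial prior: P(H) = 0.4187

Update 1:
  P(E) = 0.7432 × 0.4187 + 0.1251 × 0.5813 = 0.31117784 + 0.07272063 = 0.38389847
  P(H|E) = 0.31117784 / 0.38389847 = 0.8106

Update 2:
  P(E) = 0.7432 × 0.8106 + 0.1251 × 0.1894 = 0.60243792 + 0.02369394 = 0.62613186
  P(H|E) = 0.60243792 / 0.62613186 = 0.9622

Update 3:
  P(E) = 0.7432 × 0.9622 + 0.1251 × 0.0378 = 0.71510704 + 0.00472878 = 0.71983582
  P(H|E) = 0.71510704 / 0.71983582 = 0.9934

Update 4:
  P(E) = 0.7432 × 0.9934 + 0.1251 × 0.0066 = 0.73829488 + 0.00082566 = 0.73912054
  P(H|E) = 0.73829488 / 0.73912054 = 0.9989

Final posterior: 0.9989


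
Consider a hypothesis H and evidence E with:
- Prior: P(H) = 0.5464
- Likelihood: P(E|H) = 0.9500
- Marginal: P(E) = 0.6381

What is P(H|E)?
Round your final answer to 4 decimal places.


Using Bayes' theorem:

P(H|E) = P(E|H) × P(H) / P(E)
       = 0.9500 × 0.5464 / 0.6381
       = 0.51908000 / 0.6381
       = 0.8135

The evidence strengthens our belief in H.
Prior: 0.5464 → Posterior: 0.8135


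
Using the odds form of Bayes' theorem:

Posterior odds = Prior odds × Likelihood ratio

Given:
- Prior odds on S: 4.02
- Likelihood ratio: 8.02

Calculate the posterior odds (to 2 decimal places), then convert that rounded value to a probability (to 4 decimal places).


Step 1: Calculate posterior odds
Posterior odds = Prior odds × LR
               = 4.02 × 8.02
               = 32.24

Step 2: Convert to probability
P(S|E) = Posterior odds / (1 + Posterior odds)
       = 32.24 / (1 + 32.24)
       = 32.24 / 33.24
       = 0.9699

The evidence increased P(S) from 0.8008 to 0.9699.


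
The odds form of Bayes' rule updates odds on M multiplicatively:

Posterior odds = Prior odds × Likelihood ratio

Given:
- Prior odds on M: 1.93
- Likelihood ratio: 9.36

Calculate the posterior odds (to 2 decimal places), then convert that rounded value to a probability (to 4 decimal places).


Step 1: Calculate posterior odds
Posterior odds = Prior odds × LR
               = 1.93 × 9.36
               = 18.06

Step 2: Convert to probability
P(M|E) = Posterior odds / (1 + Posterior odds)
       = 18.06 / (1 + 18.06)
       = 18.06 / 19.06
       = 0.9475

The evidence increased P(M) from 0.6587 to 0.9475.


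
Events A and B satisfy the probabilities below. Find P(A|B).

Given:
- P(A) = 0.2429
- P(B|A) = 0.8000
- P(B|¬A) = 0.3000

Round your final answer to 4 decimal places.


Bayes' theorem: P(A|B) = P(B|A) × P(A) / P(B)

Step 1: Calculate P(B) using law of total probability
P(B) = P(B|A)P(A) + P(B|¬A)P(¬A)
     = 0.8000 × 0.2429 + 0.3000 × 0.7571
     = 0.19432000 + 0.22713000
     = 0.42145000

Step 2: Apply Bayes' theorem
P(A|B) = P(B|A) × P(A) / P(B)
       = 0.19432000 / 0.42145000
       = 0.4611


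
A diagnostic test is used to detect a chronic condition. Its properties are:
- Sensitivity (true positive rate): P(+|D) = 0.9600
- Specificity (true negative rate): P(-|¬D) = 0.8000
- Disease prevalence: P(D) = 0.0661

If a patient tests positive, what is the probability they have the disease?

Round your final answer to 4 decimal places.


Let D = has disease, + = positive test

Given:
- P(D) = 0.0661 (prevalence)
- P(+|D) = 0.9600 (sensitivity)
- P(-|¬D) = 0.8000 (specificity)
- P(+|¬D) = 0.2000 (false positive rate = 1 - specificity)

Step 1: Find P(+)
P(+) = P(+|D)P(D) + P(+|¬D)P(¬D)
     = 0.9600 × 0.0661 + 0.2000 × 0.9339
     = 0.06345600 + 0.18678000
     = 0.25023600

Step 2: Apply Bayes' theorem for P(D|+)
P(D|+) = P(+|D)P(D) / P(+)
       = 0.06345600 / 0.25023600
       = 0.2536


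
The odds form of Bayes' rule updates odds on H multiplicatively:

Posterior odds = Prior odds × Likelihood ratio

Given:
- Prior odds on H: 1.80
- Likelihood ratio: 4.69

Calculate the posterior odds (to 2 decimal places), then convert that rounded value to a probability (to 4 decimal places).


Step 1: Calculate posterior odds
Posterior odds = Prior odds × LR
               = 1.80 × 4.69
               = 8.44

Step 2: Convert to probability
P(H|E) = Posterior odds / (1 + Posterior odds)
       = 8.44 / (1 + 8.44)
       = 8.44 / 9.44
       = 0.8941

The evidence increased P(H) from 0.6429 to 0.8941.


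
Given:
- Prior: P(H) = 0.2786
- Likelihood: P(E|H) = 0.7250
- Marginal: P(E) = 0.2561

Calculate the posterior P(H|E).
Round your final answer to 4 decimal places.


Using Bayes' theorem:

P(H|E) = P(E|H) × P(H) / P(E)
       = 0.7250 × 0.2786 / 0.2561
       = 0.20198500 / 0.2561
       = 0.7887

The evidence strengthens our belief in H.
Prior: 0.2786 → Posterior: 0.7887


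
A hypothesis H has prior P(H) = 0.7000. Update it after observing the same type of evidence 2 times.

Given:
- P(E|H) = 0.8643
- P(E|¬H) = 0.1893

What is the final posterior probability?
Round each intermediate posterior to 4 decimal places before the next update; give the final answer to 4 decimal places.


Sequential Bayesian updating:

Initial prior: P(H) = 0.7000

Update 1:
  P(E) = 0.8643 × 0.7000 + 0.1893 × 0.3000 = 0.60501000 + 0.05679000 = 0.66180000
  P(H|E) = 0.60501000 / 0.66180000 = 0.9142

Update 2:
  P(E) = 0.8643 × 0.9142 + 0.1893 × 0.0858 = 0.79014306 + 0.01624194 = 0.80638500
  P(H|E) = 0.79014306 / 0.80638500 = 0.9799

Final posterior: 0.9799


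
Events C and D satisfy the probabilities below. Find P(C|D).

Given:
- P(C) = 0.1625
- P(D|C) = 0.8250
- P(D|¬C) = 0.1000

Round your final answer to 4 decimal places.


Bayes' theorem: P(C|D) = P(D|C) × P(C) / P(D)

Step 1: Calculate P(D) using law of total probability
P(D) = P(D|C)P(C) + P(D|¬C)P(¬C)
     = 0.8250 × 0.1625 + 0.1000 × 0.8375
     = 0.13406250 + 0.08375000
     = 0.21781250

Step 2: Apply Bayes' theorem
P(C|D) = P(D|C) × P(C) / P(D)
       = 0.13406250 / 0.21781250
       = 0.6155


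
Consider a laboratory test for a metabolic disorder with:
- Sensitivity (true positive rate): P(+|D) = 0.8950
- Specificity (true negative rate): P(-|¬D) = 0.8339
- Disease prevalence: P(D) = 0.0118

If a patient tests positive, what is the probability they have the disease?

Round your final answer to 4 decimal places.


Let D = has disease, + = positive test

Given:
- P(D) = 0.0118 (prevalence)
- P(+|D) = 0.8950 (sensitivity)
- P(-|¬D) = 0.8339 (specificity)
- P(+|¬D) = 0.1661 (false positive rate = 1 - specificity)

Step 1: Find P(+)
P(+) = P(+|D)P(D) + P(+|¬D)P(¬D)
     = 0.8950 × 0.0118 + 0.1661 × 0.9882
     = 0.01056100 + 0.16414002
     = 0.17470102

Step 2: Apply Bayes' theorem for P(D|+)
P(D|+) = P(+|D)P(D) / P(+)
       = 0.01056100 / 0.17470102
       = 0.0605


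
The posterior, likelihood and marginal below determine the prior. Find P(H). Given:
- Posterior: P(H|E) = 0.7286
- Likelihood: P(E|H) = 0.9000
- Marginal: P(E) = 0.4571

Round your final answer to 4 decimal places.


From Bayes' theorem: P(H|E) = P(E|H) × P(H) / P(E)

Rearranging for P(H):
P(H) = P(H|E) × P(E) / P(E|H)
     = 0.7286 × 0.4571 / 0.9000
     = 0.33304306 / 0.9000
     = 0.3700


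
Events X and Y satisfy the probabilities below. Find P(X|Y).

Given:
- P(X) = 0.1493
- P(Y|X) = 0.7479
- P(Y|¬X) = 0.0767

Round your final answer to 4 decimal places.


Bayes' theorem: P(X|Y) = P(Y|X) × P(X) / P(Y)

Step 1: Calculate P(Y) using law of total probability
P(Y) = P(Y|X)P(X) + P(Y|¬X)P(¬X)
     = 0.7479 × 0.1493 + 0.0767 × 0.8507
     = 0.11166147 + 0.06524869
     = 0.17691016

Step 2: Apply Bayes' theorem
P(X|Y) = P(Y|X) × P(X) / P(Y)
       = 0.11166147 / 0.17691016
       = 0.6312


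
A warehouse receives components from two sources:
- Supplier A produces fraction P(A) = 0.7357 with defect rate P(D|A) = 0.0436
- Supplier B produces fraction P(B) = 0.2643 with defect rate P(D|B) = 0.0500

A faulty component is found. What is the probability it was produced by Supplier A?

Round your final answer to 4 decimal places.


Let A = from Supplier A, D = faulty

Given:
- P(A) = 0.7357, P(B) = 0.2643
- P(D|A) = 0.0436, P(D|B) = 0.0500

Step 1: Find P(D)
P(D) = P(D|A)P(A) + P(D|B)P(B)
     = 0.0436 × 0.7357 + 0.0500 × 0.2643
     = 0.03207652 + 0.01321500
     = 0.04529152

Step 2: Apply Bayes' theorem
P(A|D) = P(D|A)P(A) / P(D)
       = 0.03207652 / 0.04529152
       = 0.7082


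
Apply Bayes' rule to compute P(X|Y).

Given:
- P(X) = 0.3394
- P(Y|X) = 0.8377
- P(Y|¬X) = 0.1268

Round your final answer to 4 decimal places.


Bayes' theorem: P(X|Y) = P(Y|X) × P(X) / P(Y)

Step 1: Calculate P(Y) using law of total probability
P(Y) = P(Y|X)P(X) + P(Y|¬X)P(¬X)
     = 0.8377 × 0.3394 + 0.1268 × 0.6606
     = 0.28431538 + 0.08376408
     = 0.36807946

Step 2: Apply Bayes' theorem
P(X|Y) = P(Y|X) × P(X) / P(Y)
       = 0.28431538 / 0.36807946
       = 0.7724


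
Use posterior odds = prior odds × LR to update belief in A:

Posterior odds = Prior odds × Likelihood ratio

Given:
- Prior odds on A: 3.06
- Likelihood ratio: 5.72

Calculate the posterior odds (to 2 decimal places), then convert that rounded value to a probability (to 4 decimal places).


Step 1: Calculate posterior odds
Posterior odds = Prior odds × LR
               = 3.06 × 5.72
               = 17.50

Step 2: Convert to probability
P(A|E) = Posterior odds / (1 + Posterior odds)
       = 17.50 / (1 + 17.50)
       = 17.50 / 18.50
       = 0.9459

The evidence increased P(A) from 0.7537 to 0.9459.


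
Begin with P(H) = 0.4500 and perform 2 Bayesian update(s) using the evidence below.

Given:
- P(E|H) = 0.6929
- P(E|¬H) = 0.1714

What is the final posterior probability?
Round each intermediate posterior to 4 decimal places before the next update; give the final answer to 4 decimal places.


Sequential Bayesian updating:

Initial prior: P(H) = 0.4500

Update 1:
  P(E) = 0.6929 × 0.4500 + 0.1714 × 0.5500 = 0.31180500 + 0.09427000 = 0.40607500
  P(H|E) = 0.31180500 / 0.40607500 = 0.7679

Update 2:
  P(E) = 0.6929 × 0.7679 + 0.1714 × 0.2321 = 0.53207791 + 0.03978194 = 0.57185985
  P(H|E) = 0.53207791 / 0.57185985 = 0.9304

Final posterior: 0.9304


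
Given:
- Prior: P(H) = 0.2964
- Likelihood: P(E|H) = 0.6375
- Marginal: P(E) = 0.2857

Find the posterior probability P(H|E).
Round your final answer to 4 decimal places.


Using Bayes' theorem:

P(H|E) = P(E|H) × P(H) / P(E)
       = 0.6375 × 0.2964 / 0.2857
       = 0.18895500 / 0.2857
       = 0.6614

The evidence strengthens our belief in H.
Prior: 0.2964 → Posterior: 0.6614


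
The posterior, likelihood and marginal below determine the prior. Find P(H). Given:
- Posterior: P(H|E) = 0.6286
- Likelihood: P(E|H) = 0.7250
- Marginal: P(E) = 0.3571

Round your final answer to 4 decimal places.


From Bayes' theorem: P(H|E) = P(E|H) × P(H) / P(E)

Rearranging for P(H):
P(H) = P(H|E) × P(E) / P(E|H)
     = 0.6286 × 0.3571 / 0.7250
     = 0.22447306 / 0.7250
     = 0.3096


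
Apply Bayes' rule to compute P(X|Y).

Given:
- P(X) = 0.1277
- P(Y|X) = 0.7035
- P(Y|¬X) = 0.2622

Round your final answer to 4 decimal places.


Bayes' theorem: P(X|Y) = P(Y|X) × P(X) / P(Y)

Step 1: Calculate P(Y) using law of total probability
P(Y) = P(Y|X)P(X) + P(Y|¬X)P(¬X)
     = 0.7035 × 0.1277 + 0.2622 × 0.8723
     = 0.08983695 + 0.22871706
     = 0.31855401

Step 2: Apply Bayes' theorem
P(X|Y) = P(Y|X) × P(X) / P(Y)
       = 0.08983695 / 0.31855401
       = 0.2820


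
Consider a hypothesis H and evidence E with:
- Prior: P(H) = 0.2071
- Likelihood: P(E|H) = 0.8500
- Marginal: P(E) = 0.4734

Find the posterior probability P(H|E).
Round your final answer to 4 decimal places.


Using Bayes' theorem:

P(H|E) = P(E|H) × P(H) / P(E)
       = 0.8500 × 0.2071 / 0.4734
       = 0.17603500 / 0.4734
       = 0.3719

The evidence strengthens our belief in H.
Prior: 0.2071 → Posterior: 0.3719


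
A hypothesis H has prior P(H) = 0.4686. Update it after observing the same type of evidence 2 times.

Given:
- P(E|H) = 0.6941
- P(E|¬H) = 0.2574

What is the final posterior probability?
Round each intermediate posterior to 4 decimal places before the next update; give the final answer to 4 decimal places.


Sequential Bayesian updating:

Initial prior: P(H) = 0.4686

Update 1:
  P(E) = 0.6941 × 0.4686 + 0.2574 × 0.5314 = 0.32525526 + 0.13678236 = 0.46203762
  P(H|E) = 0.32525526 / 0.46203762 = 0.7040

Update 2:
  P(E) = 0.6941 × 0.7040 + 0.2574 × 0.2960 = 0.48864640 + 0.07619040 = 0.56483680
  P(H|E) = 0.48864640 / 0.56483680 = 0.8651

Final posterior: 0.8651


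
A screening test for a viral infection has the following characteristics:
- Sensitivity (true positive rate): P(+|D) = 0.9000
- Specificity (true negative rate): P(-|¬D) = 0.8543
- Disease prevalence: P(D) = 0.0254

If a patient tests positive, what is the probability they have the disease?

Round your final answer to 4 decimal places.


Let D = has disease, + = positive test

Given:
- P(D) = 0.0254 (prevalence)
- P(+|D) = 0.9000 (sensitivity)
- P(-|¬D) = 0.8543 (specificity)
- P(+|¬D) = 0.1457 (false positive rate = 1 - specificity)

Step 1: Find P(+)
P(+) = P(+|D)P(D) + P(+|¬D)P(¬D)
     = 0.9000 × 0.0254 + 0.1457 × 0.9746
     = 0.02286000 + 0.14199922
     = 0.16485922

Step 2: Apply Bayes' theorem for P(D|+)
P(D|+) = P(+|D)P(D) / P(+)
       = 0.02286000 / 0.16485922
       = 0.1387


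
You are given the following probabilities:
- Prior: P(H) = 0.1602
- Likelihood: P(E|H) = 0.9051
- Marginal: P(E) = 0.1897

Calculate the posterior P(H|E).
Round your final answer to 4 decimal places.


Using Bayes' theorem:

P(H|E) = P(E|H) × P(H) / P(E)
       = 0.9051 × 0.1602 / 0.1897
       = 0.14499702 / 0.1897
       = 0.7643

The evidence strengthens our belief in H.
Prior: 0.1602 → Posterior: 0.7643


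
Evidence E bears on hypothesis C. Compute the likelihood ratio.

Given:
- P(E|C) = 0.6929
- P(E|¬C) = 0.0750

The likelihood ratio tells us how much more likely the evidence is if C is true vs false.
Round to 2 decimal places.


Likelihood Ratio (LR) = P(E|C) / P(E|¬C)

LR = 0.6929 / 0.0750
   = 9.24

The evidence is 9.24 times more likely if C is true than if C is false.
Since LR > 1, the evidence supports C over ¬C.


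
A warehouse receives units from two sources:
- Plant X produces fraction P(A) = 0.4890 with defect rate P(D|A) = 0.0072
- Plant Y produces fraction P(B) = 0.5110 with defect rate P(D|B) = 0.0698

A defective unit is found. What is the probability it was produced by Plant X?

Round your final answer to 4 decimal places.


Let A = from Plant X, D = defective

Given:
- P(A) = 0.4890, P(B) = 0.5110
- P(D|A) = 0.0072, P(D|B) = 0.0698

Step 1: Find P(D)
P(D) = P(D|A)P(A) + P(D|B)P(B)
     = 0.0072 × 0.4890 + 0.0698 × 0.5110
     = 0.00352080 + 0.03566780
     = 0.03918860

Step 2: Apply Bayes' theorem
P(A|D) = P(D|A)P(A) / P(D)
       = 0.00352080 / 0.03918860
       = 0.0898


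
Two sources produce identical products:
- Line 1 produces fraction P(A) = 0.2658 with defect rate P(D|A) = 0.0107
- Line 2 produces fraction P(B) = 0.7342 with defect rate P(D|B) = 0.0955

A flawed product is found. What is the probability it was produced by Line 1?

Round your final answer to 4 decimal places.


Let A = from Line 1, D = flawed

Given:
- P(A) = 0.2658, P(B) = 0.7342
- P(D|A) = 0.0107, P(D|B) = 0.0955

Step 1: Find P(D)
P(D) = P(D|A)P(A) + P(D|B)P(B)
     = 0.0107 × 0.2658 + 0.0955 × 0.7342
     = 0.00284406 + 0.07011610
     = 0.07296016

Step 2: Apply Bayes' theorem
P(A|D) = P(D|A)P(A) / P(D)
       = 0.00284406 / 0.07296016
       = 0.0390


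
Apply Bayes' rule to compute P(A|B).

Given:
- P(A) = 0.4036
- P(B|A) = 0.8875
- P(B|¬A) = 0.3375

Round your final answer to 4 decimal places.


Bayes' theorem: P(A|B) = P(B|A) × P(A) / P(B)

Step 1: Calculate P(B) using law of total probability
P(B) = P(B|A)P(A) + P(B|¬A)P(¬A)
     = 0.8875 × 0.4036 + 0.3375 × 0.5964
     = 0.35819500 + 0.20128500
     = 0.55948000

Step 2: Apply Bayes' theorem
P(A|B) = P(B|A) × P(A) / P(B)
       = 0.35819500 / 0.55948000
       = 0.6402


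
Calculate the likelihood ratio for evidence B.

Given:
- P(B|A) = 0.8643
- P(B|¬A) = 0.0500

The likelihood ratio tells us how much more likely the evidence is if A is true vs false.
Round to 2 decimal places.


Likelihood Ratio (LR) = P(B|A) / P(B|¬A)

LR = 0.8643 / 0.0500
   = 17.29

The evidence is 17.29 times more likely if A is true than if A is false.
Because LR exceeds 1, B is evidence for A.


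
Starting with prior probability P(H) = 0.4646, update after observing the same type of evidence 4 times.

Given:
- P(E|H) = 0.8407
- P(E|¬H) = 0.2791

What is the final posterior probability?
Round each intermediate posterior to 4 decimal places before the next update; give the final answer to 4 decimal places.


Sequential Bayesian updating:

Initial prior: P(H) = 0.4646

Update 1:
  P(E) = 0.8407 × 0.4646 + 0.2791 × 0.5354 = 0.39058922 + 0.14943014 = 0.54001936
  P(H|E) = 0.39058922 / 0.54001936 = 0.7233

Update 2:
  P(E) = 0.8407 × 0.7233 + 0.2791 × 0.2767 = 0.60807831 + 0.07722697 = 0.68530528
  P(H|E) = 0.60807831 / 0.68530528 = 0.8873

Update 3:
  P(E) = 0.8407 × 0.8873 + 0.2791 × 0.1127 = 0.74595311 + 0.03145457 = 0.77740768
  P(H|E) = 0.74595311 / 0.77740768 = 0.9595

Update 4:
  P(E) = 0.8407 × 0.9595 + 0.2791 × 0.0405 = 0.80665165 + 0.01130355 = 0.81795520
  P(H|E) = 0.80665165 / 0.81795520 = 0.9862

Final posterior: 0.9862


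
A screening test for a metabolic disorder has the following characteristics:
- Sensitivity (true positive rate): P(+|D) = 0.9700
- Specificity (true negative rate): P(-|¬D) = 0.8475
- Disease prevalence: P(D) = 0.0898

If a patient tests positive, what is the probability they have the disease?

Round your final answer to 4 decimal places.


Let D = has disease, + = positive test

Given:
- P(D) = 0.0898 (prevalence)
- P(+|D) = 0.9700 (sensitivity)
- P(-|¬D) = 0.8475 (specificity)
- P(+|¬D) = 0.1525 (false positive rate = 1 - specificity)

Step 1: Find P(+)
P(+) = P(+|D)P(D) + P(+|¬D)P(¬D)
     = 0.9700 × 0.0898 + 0.1525 × 0.9102
     = 0.08710600 + 0.13880550
     = 0.22591150

Step 2: Apply Bayes' theorem for P(D|+)
P(D|+) = P(+|D)P(D) / P(+)
       = 0.08710600 / 0.22591150
       = 0.3856


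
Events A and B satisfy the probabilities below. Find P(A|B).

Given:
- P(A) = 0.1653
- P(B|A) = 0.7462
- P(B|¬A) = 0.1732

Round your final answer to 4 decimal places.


Bayes' theorem: P(A|B) = P(B|A) × P(A) / P(B)

Step 1: Calculate P(B) using law of total probability
P(B) = P(B|A)P(A) + P(B|¬A)P(¬A)
     = 0.7462 × 0.1653 + 0.1732 × 0.8347
     = 0.12334686 + 0.14457004
     = 0.26791690

Step 2: Apply Bayes' theorem
P(A|B) = P(B|A) × P(A) / P(B)
       = 0.12334686 / 0.26791690
       = 0.4604


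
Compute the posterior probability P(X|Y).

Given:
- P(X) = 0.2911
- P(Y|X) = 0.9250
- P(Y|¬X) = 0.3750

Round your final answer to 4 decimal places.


Bayes' theorem: P(X|Y) = P(Y|X) × P(X) / P(Y)

Step 1: Calculate P(Y) using law of total probability
P(Y) = P(Y|X)P(X) + P(Y|¬X)P(¬X)
     = 0.9250 × 0.2911 + 0.3750 × 0.7089
     = 0.26926750 + 0.26583750
     = 0.53510500

Step 2: Apply Bayes' theorem
P(X|Y) = P(Y|X) × P(X) / P(Y)
       = 0.26926750 / 0.53510500
       = 0.5032


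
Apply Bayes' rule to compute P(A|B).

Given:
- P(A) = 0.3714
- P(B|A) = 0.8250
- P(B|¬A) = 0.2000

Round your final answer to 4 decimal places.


Bayes' theorem: P(A|B) = P(B|A) × P(A) / P(B)

Step 1: Calculate P(B) using law of total probability
P(B) = P(B|A)P(A) + P(B|¬A)P(¬A)
     = 0.8250 × 0.3714 + 0.2000 × 0.6286
     = 0.30640500 + 0.12572000
     = 0.43212500

Step 2: Apply Bayes' theorem
P(A|B) = P(B|A) × P(A) / P(B)
       = 0.30640500 / 0.43212500
       = 0.7091


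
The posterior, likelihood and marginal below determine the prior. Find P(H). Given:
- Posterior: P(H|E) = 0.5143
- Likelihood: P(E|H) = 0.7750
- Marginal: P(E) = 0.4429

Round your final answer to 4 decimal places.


From Bayes' theorem: P(H|E) = P(E|H) × P(H) / P(E)

Rearranging for P(H):
P(H) = P(H|E) × P(E) / P(E|H)
     = 0.5143 × 0.4429 / 0.7750
     = 0.22778347 / 0.7750
     = 0.2939


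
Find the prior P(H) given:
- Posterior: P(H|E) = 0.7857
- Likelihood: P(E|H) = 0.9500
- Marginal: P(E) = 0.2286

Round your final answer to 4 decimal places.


From Bayes' theorem: P(H|E) = P(E|H) × P(H) / P(E)

Rearranging for P(H):
P(H) = P(H|E) × P(E) / P(E|H)
     = 0.7857 × 0.2286 / 0.9500
     = 0.17961102 / 0.9500
     = 0.1891


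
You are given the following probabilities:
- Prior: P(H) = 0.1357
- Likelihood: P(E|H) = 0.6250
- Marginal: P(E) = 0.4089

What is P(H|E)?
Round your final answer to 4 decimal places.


Using Bayes' theorem:

P(H|E) = P(E|H) × P(H) / P(E)
       = 0.6250 × 0.1357 / 0.4089
       = 0.08481250 / 0.4089
       = 0.2074

The evidence strengthens our belief in H.
Prior: 0.1357 → Posterior: 0.2074


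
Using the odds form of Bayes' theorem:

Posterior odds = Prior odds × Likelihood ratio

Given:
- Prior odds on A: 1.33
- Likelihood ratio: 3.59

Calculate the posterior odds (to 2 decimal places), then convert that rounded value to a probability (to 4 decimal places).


Step 1: Calculate posterior odds
Posterior odds = Prior odds × LR
               = 1.33 × 3.59
               = 4.77

Step 2: Convert to probability
P(A|E) = Posterior odds / (1 + Posterior odds)
       = 4.77 / (1 + 4.77)
       = 4.77 / 5.77
       = 0.8267

The evidence increased P(A) from 0.5708 to 0.8267.


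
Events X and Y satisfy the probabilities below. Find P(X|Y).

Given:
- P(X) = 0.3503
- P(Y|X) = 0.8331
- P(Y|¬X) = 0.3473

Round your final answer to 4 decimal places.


Bayes' theorem: P(X|Y) = P(Y|X) × P(X) / P(Y)

Step 1: Calculate P(Y) using law of total probability
P(Y) = P(Y|X)P(X) + P(Y|¬X)P(¬X)
     = 0.8331 × 0.3503 + 0.3473 × 0.6497
     = 0.29183493 + 0.22564081
     = 0.51747574

Step 2: Apply Bayes' theorem
P(X|Y) = P(Y|X) × P(X) / P(Y)
       = 0.29183493 / 0.51747574
       = 0.5640


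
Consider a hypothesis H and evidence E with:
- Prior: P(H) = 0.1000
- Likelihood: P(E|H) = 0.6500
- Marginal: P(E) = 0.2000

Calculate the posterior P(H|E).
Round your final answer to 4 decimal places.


Using Bayes' theorem:

P(H|E) = P(E|H) × P(H) / P(E)
       = 0.6500 × 0.1000 / 0.2000
       = 0.06500000 / 0.2000
       = 0.3250

The evidence strengthens our belief in H.
Prior: 0.1000 → Posterior: 0.3250


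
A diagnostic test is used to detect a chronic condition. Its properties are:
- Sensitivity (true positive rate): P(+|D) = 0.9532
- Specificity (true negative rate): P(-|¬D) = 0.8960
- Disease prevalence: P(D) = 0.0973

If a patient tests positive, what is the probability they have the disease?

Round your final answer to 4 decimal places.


Let D = has disease, + = positive test

Given:
- P(D) = 0.0973 (prevalence)
- P(+|D) = 0.9532 (sensitivity)
- P(-|¬D) = 0.8960 (specificity)
- P(+|¬D) = 0.1040 (false positive rate = 1 - specificity)

Step 1: Find P(+)
P(+) = P(+|D)P(D) + P(+|¬D)P(¬D)
     = 0.9532 × 0.0973 + 0.1040 × 0.9027
     = 0.09274636 + 0.09388080
     = 0.18662716

Step 2: Apply Bayes' theorem for P(D|+)
P(D|+) = P(+|D)P(D) / P(+)
       = 0.09274636 / 0.18662716
       = 0.4970


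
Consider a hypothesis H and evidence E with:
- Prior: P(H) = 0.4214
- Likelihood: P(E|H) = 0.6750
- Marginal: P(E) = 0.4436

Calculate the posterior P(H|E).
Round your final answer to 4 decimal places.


Using Bayes' theorem:

P(H|E) = P(E|H) × P(H) / P(E)
       = 0.6750 × 0.4214 / 0.4436
       = 0.28444500 / 0.4436
       = 0.6412

The evidence strengthens our belief in H.
Prior: 0.4214 → Posterior: 0.6412


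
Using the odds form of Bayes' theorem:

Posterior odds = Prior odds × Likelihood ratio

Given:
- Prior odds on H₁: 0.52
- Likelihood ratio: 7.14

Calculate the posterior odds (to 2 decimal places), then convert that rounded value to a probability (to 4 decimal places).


Step 1: Calculate posterior odds
Posterior odds = Prior odds × LR
               = 0.52 × 7.14
               = 3.71

Step 2: Convert to probability
P(H₁|E) = Posterior odds / (1 + Posterior odds)
       = 3.71 / (1 + 3.71)
       = 3.71 / 4.71
       = 0.7877

The evidence increased P(H₁) from 0.3421 to 0.7877.


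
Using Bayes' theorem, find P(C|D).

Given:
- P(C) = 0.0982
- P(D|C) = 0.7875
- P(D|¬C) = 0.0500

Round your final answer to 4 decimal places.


Bayes' theorem: P(C|D) = P(D|C) × P(C) / P(D)

Step 1: Calculate P(D) using law of total probability
P(D) = P(D|C)P(C) + P(D|¬C)P(¬C)
     = 0.7875 × 0.0982 + 0.0500 × 0.9018
     = 0.07733250 + 0.04509000
     = 0.12242250

Step 2: Apply Bayes' theorem
P(C|D) = P(D|C) × P(C) / P(D)
       = 0.07733250 / 0.12242250
       = 0.6317


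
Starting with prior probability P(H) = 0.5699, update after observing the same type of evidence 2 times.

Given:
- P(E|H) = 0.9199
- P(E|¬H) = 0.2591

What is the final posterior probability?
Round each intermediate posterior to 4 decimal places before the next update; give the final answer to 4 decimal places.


Sequential Bayesian updating:

Initial prior: P(H) = 0.5699

Update 1:
  P(E) = 0.9199 × 0.5699 + 0.2591 × 0.4301 = 0.52425101 + 0.11143891 = 0.63568992
  P(H|E) = 0.52425101 / 0.63568992 = 0.8247

Update 2:
  P(E) = 0.9199 × 0.8247 + 0.2591 × 0.1753 = 0.75864153 + 0.04542023 = 0.80406176
  P(H|E) = 0.75864153 / 0.80406176 = 0.9435

Final posterior: 0.9435


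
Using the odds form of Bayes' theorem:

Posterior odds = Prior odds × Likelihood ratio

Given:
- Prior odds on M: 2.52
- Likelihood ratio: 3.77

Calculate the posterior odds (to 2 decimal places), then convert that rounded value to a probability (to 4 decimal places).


Step 1: Calculate posterior odds
Posterior odds = Prior odds × LR
               = 2.52 × 3.77
               = 9.50

Step 2: Convert to probability
P(M|E) = Posterior odds / (1 + Posterior odds)
       = 9.50 / (1 + 9.50)
       = 9.50 / 10.50
       = 0.9048

The evidence increased P(M) from 0.7159 to 0.9048.


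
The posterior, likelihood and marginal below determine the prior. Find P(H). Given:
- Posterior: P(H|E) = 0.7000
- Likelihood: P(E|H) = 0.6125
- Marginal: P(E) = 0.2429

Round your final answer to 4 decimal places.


From Bayes' theorem: P(H|E) = P(E|H) × P(H) / P(E)

Rearranging for P(H):
P(H) = P(H|E) × P(E) / P(E|H)
     = 0.7000 × 0.2429 / 0.6125
     = 0.17003000 / 0.6125
     = 0.2776


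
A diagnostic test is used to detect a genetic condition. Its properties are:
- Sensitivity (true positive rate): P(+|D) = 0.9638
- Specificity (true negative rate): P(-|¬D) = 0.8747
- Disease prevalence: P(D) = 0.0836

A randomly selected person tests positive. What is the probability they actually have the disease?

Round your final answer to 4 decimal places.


Let D = has disease, + = positive test

Given:
- P(D) = 0.0836 (prevalence)
- P(+|D) = 0.9638 (sensitivity)
- P(-|¬D) = 0.8747 (specificity)
- P(+|¬D) = 0.1253 (false positive rate = 1 - specificity)

Step 1: Find P(+)
P(+) = P(+|D)P(D) + P(+|¬D)P(¬D)
     = 0.9638 × 0.0836 + 0.1253 × 0.9164
     = 0.08057368 + 0.11482492
     = 0.19539860

Step 2: Apply Bayes' theorem for P(D|+)
P(D|+) = P(+|D)P(D) / P(+)
       = 0.08057368 / 0.19539860
       = 0.4124
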